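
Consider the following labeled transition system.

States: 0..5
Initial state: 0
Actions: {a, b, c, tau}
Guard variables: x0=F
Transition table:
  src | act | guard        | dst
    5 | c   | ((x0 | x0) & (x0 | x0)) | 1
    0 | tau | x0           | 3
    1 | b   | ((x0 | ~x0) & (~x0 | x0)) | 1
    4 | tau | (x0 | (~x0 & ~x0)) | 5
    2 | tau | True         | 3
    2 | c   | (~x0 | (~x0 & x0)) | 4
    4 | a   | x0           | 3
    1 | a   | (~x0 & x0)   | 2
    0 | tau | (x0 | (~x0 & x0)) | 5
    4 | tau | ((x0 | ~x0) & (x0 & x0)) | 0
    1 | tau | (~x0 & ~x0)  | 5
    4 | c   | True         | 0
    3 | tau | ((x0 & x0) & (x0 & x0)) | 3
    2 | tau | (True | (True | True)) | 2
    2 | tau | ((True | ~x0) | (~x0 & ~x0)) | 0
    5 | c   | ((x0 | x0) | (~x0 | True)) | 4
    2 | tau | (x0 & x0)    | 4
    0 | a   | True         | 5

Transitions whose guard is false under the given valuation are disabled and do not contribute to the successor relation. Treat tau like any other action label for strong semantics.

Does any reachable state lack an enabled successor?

Reach set: {0,4,5}
  0: a→5  [1 exit(s)]
  4: c→0  tau→5  [2 exit(s)]
  5: c→4  [1 exit(s)]

Answer: DEADLOCK-FREE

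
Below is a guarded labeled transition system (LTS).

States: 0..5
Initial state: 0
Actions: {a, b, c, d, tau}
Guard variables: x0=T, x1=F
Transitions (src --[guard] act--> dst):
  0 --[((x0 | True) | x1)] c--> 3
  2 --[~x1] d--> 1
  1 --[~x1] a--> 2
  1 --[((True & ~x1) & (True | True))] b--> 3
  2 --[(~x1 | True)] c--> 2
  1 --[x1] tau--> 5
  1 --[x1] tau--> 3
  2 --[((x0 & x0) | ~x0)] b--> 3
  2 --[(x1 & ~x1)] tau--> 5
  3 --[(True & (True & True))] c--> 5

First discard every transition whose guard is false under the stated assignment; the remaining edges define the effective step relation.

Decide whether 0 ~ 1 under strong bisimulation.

Answer: NOT BISIMILAR

Trace:
Bisimulation quotient by refinement:
  round 0: {{0,1,2,3,4,5}}
  round 1: {{0,3},{1},{2},{4,5}}
  round 2: {{0},{1},{2},{3},{4,5}}
stable after 3 split(s): 5 block(s)
0∈{0}, 1∈{1}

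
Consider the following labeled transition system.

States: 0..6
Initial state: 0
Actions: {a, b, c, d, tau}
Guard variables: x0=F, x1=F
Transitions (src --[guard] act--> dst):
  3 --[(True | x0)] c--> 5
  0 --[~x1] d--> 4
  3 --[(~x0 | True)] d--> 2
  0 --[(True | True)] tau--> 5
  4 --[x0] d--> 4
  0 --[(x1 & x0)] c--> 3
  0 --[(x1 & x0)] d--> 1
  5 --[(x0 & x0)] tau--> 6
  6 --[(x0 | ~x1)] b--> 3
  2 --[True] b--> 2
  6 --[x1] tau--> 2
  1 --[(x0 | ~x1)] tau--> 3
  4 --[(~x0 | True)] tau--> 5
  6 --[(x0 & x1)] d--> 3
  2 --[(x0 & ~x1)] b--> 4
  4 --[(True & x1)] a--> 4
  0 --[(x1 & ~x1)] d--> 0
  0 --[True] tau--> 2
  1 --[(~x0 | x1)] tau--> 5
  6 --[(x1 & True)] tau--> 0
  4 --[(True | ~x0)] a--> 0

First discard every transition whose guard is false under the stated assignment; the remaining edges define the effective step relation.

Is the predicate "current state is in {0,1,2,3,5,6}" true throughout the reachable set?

Answer: INVARIANT VIOLATED at state 4

Trace:
Inv-set: {0,1,2,3,5,6}
Reach set: {0,2,4,5}
  0: ✓
  2: ✓
  4: VIOLATES
  5: ✓
counterexample path to 4: d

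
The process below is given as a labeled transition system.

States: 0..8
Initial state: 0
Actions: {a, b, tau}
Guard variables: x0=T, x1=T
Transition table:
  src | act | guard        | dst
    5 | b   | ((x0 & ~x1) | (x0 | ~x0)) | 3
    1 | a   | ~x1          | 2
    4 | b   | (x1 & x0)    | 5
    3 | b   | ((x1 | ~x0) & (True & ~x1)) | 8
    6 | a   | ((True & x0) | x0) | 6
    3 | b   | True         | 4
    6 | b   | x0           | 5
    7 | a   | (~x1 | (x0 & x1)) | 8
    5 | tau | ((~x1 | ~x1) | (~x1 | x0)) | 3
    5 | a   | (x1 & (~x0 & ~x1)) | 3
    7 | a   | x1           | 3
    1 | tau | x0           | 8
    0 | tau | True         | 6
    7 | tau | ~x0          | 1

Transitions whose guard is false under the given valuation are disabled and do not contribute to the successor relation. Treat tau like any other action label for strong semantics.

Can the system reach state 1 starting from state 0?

After dropping false guards: 10 live edges.
depth 0: {0}
depth 1: {6}  total {0,6}
depth 2: {5}  total {0,5,6}
depth 3: {3}  total {0,3,5,6}
depth 4: {4}  total {0,3,4,5,6}
Reachable = {0,3,4,5,6}

Answer: UNREACHABLE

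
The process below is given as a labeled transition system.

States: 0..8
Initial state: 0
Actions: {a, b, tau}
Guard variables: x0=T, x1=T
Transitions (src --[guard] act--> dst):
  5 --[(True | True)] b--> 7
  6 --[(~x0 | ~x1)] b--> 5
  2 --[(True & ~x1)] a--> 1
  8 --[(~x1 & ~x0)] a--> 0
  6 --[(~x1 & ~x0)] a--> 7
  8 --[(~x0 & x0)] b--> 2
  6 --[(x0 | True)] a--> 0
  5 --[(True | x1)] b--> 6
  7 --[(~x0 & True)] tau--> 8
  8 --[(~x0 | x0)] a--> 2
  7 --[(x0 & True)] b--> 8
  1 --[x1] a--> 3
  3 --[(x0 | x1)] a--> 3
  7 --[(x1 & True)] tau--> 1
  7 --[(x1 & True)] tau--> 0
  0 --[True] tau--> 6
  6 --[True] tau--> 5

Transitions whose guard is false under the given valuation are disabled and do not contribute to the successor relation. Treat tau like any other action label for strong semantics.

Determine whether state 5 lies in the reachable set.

After dropping false guards: 11 live edges.
L0 = {0}
L1 = {6}  now seen {0,6}
L2 = {5}  now seen {0,5,6}
L3 = {7}  now seen {0,5,6,7}
L4 = {1,8}  now seen {0,1,5,6,7,8}
L5 = {2,3}  now seen {0,1,2,3,5,6,7,8}
Reachable = {0,1,2,3,5,6,7,8}
witness 5: tau·tau

Answer: REACHABLE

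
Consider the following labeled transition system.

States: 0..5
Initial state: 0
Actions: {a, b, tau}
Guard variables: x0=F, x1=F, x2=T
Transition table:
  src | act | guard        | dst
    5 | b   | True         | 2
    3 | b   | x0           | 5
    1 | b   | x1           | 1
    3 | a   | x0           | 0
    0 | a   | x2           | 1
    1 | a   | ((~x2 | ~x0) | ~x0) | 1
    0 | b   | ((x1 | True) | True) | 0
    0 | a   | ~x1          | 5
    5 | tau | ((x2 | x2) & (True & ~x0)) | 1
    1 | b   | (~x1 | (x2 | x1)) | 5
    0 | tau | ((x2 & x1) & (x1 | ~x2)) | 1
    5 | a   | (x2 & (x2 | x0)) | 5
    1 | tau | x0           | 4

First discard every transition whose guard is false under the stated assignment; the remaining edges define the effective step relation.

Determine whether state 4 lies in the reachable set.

Answer: UNREACHABLE

Trace:
After dropping false guards: 8 live edges.
L0 = {0}
L1 = {1,5}  now seen {0,1,5}
L2 = {2}  now seen {0,1,2,5}
R = {0,1,2,5}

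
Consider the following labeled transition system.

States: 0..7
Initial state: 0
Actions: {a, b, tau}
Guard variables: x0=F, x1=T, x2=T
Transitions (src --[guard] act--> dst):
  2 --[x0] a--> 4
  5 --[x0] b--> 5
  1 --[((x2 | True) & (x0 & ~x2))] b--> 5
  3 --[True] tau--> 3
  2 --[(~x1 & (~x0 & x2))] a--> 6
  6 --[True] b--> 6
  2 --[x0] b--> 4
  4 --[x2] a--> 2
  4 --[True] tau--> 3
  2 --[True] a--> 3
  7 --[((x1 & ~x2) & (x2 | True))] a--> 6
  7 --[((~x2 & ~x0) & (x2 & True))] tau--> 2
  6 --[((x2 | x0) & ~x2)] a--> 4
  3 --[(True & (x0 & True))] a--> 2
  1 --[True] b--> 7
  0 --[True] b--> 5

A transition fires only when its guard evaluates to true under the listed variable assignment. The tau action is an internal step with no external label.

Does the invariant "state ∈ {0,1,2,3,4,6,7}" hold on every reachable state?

Inv-set: {0,1,2,3,4,6,7}
Reachable = {0,5}
  0: safe
  5: outside
witness against invariant: b → 5

Answer: INVARIANT VIOLATED at state 5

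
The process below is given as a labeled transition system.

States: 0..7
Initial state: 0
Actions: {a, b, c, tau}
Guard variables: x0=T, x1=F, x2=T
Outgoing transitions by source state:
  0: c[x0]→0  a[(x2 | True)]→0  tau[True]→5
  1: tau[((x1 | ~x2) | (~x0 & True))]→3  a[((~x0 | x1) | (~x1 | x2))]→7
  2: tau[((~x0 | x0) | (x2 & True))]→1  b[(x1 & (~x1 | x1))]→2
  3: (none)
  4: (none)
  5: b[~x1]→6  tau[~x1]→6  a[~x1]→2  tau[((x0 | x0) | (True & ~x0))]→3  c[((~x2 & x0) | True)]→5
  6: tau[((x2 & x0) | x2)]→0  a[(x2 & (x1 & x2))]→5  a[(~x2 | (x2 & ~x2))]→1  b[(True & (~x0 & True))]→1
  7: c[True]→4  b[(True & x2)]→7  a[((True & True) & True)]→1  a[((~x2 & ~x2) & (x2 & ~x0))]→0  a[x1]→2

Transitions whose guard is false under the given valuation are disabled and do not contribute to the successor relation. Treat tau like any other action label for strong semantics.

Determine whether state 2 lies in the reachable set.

After dropping false guards: 14 live edges.
depth 0: {0}
depth 1: {5}  total {0,5}
depth 2: {2,3,6}  total {0,2,3,5,6}
depth 3: {1}  total {0,1,2,3,5,6}
depth 4: {7}  total {0,1,2,3,5,6,7}
depth 5: {4}  total {0,1,2,3,4,5,6,7}
Reach set: {0,1,2,3,4,5,6,7}
Path to 2: tau·a

Answer: REACHABLE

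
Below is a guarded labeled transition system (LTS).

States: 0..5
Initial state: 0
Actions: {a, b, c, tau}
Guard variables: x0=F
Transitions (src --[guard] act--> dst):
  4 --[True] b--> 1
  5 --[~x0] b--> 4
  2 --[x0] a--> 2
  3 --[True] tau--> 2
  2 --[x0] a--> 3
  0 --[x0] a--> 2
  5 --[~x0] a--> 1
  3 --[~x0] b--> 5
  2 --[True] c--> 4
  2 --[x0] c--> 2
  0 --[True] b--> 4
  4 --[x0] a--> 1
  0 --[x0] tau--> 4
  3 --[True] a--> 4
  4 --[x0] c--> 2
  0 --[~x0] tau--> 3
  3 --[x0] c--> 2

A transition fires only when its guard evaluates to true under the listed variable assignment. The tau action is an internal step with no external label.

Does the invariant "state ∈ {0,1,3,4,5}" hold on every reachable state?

Safe = {0,1,3,4,5}
Reachable = {0,1,2,3,4,5}
  0: ✓
  1: ✓
  2: VIOLATES
  3: ✓
  4: ✓
  5: ✓
reach 2 via tau·tau — violates

Answer: INVARIANT VIOLATED at state 2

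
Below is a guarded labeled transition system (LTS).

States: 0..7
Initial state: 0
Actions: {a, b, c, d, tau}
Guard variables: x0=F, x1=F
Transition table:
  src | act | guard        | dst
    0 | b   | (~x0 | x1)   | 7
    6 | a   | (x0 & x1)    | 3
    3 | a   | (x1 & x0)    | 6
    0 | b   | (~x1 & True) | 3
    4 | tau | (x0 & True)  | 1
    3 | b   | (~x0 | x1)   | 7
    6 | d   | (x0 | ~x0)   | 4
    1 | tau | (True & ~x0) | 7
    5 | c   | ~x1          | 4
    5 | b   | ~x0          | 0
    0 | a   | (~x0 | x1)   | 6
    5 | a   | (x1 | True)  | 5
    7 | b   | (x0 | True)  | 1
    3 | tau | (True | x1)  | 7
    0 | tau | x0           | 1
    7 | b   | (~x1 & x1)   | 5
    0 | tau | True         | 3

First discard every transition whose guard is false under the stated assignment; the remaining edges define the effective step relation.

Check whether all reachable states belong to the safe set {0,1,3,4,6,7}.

Safe = {0,1,3,4,6,7}
Reach set: {0,1,3,4,6,7}
  0: ✓
  1: ✓
  3: ✓
  4: ✓
  6: ✓
  7: ✓

Answer: INVARIANT HOLDS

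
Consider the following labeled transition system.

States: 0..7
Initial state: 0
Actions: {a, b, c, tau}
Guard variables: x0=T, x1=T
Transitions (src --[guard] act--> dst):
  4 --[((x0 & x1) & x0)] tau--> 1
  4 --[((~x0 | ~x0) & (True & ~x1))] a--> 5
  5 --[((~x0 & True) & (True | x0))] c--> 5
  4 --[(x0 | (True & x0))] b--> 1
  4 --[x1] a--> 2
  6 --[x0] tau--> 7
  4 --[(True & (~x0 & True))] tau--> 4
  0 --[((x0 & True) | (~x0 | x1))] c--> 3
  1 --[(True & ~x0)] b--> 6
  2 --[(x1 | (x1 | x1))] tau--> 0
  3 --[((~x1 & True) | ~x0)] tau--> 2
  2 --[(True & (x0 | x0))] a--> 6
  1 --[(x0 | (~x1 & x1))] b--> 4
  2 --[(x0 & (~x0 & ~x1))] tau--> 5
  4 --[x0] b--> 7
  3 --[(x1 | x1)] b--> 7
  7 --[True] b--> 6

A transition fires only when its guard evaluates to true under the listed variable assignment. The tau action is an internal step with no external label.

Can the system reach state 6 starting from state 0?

Answer: REACHABLE

Working:
Guard filter leaves 11 enabled edge(s).
Layer 0: {0}
Layer 1: {3}  cumulative {0,3}
Layer 2: {7}  cumulative {0,3,7}
Layer 3: {6}  cumulative {0,3,6,7}
R = {0,3,6,7}
witness 6: c·b·b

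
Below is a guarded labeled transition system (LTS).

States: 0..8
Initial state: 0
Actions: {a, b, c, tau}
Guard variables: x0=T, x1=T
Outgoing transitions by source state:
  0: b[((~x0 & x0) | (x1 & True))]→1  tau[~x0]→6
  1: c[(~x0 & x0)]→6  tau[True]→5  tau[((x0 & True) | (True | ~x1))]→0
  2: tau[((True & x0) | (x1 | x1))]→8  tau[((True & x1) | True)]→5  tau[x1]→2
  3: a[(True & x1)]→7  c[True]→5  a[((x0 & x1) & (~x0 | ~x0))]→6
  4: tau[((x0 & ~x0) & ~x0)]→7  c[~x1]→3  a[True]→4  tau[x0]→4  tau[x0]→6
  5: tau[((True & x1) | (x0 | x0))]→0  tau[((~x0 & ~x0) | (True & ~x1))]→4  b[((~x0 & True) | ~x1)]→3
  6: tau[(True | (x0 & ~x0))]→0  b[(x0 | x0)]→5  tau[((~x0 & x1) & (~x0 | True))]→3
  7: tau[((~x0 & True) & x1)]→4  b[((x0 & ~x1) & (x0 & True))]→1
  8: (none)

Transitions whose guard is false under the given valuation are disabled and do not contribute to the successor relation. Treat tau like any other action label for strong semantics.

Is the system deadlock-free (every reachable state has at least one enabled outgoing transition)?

Answer: DEADLOCK-FREE

Trace:
R = {0,1,5}
  0: b→1  [1 out]
  1: tau→0  tau→5  [2 out]
  5: tau→0  [1 out]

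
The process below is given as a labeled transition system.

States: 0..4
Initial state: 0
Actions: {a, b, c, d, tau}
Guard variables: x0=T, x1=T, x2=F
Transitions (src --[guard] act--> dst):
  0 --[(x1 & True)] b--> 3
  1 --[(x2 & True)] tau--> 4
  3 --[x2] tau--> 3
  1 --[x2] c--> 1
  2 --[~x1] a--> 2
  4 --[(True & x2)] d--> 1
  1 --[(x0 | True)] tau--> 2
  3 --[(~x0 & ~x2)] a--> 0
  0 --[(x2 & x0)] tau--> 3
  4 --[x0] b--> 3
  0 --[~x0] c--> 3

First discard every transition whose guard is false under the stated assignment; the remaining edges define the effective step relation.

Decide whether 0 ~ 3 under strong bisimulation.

Refine partition for ~:
  round 0: {{0,1,2,3,4}}
  round 1: {{0,4},{1},{2,3}}
stable after 2 split(s): 3 block(s)
0∈{0,4}, 3∈{2,3}

Answer: NOT BISIMILAR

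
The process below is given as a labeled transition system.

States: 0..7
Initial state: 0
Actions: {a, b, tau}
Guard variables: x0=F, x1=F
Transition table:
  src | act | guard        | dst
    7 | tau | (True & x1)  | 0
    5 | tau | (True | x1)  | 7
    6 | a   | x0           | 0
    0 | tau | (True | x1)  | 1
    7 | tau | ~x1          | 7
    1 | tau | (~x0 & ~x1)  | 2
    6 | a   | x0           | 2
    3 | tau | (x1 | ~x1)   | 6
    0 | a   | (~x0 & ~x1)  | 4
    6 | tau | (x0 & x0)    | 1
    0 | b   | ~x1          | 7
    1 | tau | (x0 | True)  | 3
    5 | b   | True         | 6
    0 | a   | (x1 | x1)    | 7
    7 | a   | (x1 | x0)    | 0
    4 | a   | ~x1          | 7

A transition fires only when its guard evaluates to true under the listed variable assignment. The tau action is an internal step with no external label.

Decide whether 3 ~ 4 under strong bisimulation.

Answer: NOT BISIMILAR

Working:
Refine partition for ~:
  π0 = {{0,1,2,3,4,5,6,7}}
  π1 = {{0},{1,3,7},{2,6},{4},{5}}
  π2 = {{0},{1},{2,6},{3},{4},{5},{7}}
7 equivalence class(es) (converged in 3)
class of 3: {3}; class of 4: {4}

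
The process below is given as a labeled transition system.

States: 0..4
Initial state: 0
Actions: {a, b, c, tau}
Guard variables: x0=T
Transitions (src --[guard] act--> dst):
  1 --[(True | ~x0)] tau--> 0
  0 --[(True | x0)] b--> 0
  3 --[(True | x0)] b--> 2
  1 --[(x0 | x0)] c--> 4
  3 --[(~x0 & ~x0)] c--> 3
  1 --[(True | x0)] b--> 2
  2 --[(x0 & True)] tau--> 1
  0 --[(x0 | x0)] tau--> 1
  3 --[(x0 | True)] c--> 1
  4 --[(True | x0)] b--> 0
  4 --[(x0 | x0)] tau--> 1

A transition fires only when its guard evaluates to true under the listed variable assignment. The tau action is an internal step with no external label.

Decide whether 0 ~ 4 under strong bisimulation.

Refine partition for ~:
  P[0] = {{0,1,2,3,4}}
  P[1] = {{0,4},{1},{2},{3}}
stable after 2 split(s): 4 block(s)
[0]={0,4}  [4]={0,4}

Answer: BISIMILAR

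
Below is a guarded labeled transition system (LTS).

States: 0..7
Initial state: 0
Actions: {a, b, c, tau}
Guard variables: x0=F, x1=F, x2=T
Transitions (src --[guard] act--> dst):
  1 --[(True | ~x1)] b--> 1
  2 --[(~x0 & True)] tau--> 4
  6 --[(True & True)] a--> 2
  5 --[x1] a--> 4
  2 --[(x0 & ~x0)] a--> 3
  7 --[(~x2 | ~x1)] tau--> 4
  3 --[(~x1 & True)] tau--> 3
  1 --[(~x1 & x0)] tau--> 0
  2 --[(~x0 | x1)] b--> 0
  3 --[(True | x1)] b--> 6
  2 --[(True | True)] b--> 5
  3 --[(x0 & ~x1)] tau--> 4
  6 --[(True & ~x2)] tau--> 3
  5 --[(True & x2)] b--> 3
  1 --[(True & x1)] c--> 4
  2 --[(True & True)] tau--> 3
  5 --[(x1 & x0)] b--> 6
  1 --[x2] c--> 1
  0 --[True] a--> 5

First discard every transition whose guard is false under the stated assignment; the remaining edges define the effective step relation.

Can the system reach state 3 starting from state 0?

Answer: REACHABLE

Working:
12 transition(s) survive guard evaluation.
L0 = {0}
L1 = {5}  cumulative {0,5}
L2 = {3}  cumulative {0,3,5}
L3 = {6}  cumulative {0,3,5,6}
L4 = {2}  cumulative {0,2,3,5,6}
L5 = {4}  cumulative {0,2,3,4,5,6}
R = {0,2,3,4,5,6}
trace reaching 3: a·b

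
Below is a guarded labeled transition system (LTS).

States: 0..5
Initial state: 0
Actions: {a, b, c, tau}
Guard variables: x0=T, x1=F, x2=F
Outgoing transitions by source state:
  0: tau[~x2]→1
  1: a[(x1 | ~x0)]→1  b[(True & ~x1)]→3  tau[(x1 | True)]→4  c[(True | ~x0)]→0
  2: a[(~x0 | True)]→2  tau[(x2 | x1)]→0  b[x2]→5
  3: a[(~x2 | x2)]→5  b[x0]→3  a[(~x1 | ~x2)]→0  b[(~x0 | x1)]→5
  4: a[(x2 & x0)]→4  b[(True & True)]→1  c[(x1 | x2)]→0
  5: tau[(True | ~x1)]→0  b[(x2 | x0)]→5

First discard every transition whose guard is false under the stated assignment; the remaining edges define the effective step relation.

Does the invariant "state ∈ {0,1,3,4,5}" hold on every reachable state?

Answer: INVARIANT HOLDS

Trace:
Inv-set: {0,1,3,4,5}
Reachable = {0,1,3,4,5}
  0: ok
  1: ok
  3: ok
  4: ok
  5: ok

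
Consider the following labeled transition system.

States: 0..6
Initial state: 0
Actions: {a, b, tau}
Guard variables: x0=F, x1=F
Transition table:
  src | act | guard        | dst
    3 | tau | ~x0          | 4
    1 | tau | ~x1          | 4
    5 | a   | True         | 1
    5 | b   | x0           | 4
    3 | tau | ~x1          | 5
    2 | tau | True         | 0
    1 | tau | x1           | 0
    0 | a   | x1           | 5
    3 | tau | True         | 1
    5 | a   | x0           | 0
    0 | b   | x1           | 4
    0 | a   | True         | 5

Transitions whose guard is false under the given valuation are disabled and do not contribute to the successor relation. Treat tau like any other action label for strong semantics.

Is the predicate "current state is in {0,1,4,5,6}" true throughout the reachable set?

Inv-set: {0,1,4,5,6}
R = {0,1,4,5}
  0: ok
  1: ok
  4: ok
  5: ok

Answer: INVARIANT HOLDS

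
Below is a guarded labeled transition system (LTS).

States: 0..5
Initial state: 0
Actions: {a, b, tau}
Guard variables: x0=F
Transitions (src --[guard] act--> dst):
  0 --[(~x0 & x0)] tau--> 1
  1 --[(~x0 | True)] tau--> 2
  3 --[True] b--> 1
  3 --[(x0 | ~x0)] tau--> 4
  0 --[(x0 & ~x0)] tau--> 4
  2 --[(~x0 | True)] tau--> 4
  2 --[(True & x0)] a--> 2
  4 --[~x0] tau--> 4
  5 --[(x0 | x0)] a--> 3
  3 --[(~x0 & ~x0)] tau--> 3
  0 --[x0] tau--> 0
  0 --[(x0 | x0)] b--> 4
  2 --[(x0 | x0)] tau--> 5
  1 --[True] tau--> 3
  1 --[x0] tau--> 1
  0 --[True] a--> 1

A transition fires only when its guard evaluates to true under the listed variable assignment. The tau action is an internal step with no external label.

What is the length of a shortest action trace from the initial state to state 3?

Answer: 2

Working:
Layered search for 3:
  depth 0: {0}
  depth 1: {1}
  depth 2: {2,3}
depth(3)=2, e.g. a·tau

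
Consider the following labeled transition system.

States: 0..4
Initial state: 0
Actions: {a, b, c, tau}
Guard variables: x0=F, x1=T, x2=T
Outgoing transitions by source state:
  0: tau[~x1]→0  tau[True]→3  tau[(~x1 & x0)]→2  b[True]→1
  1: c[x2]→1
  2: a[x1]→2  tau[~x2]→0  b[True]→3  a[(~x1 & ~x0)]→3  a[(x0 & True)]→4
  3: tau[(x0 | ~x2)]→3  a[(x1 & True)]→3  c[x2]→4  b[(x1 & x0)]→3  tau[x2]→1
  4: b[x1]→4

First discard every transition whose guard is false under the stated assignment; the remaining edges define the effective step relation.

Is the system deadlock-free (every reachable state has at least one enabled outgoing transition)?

Answer: DEADLOCK-FREE

Working:
R = {0,1,3,4}
  0: b→1  tau→3  [2 out]
  1: c→1  [1 out]
  3: a→3  c→4  tau→1  [3 out]
  4: b→4  [1 out]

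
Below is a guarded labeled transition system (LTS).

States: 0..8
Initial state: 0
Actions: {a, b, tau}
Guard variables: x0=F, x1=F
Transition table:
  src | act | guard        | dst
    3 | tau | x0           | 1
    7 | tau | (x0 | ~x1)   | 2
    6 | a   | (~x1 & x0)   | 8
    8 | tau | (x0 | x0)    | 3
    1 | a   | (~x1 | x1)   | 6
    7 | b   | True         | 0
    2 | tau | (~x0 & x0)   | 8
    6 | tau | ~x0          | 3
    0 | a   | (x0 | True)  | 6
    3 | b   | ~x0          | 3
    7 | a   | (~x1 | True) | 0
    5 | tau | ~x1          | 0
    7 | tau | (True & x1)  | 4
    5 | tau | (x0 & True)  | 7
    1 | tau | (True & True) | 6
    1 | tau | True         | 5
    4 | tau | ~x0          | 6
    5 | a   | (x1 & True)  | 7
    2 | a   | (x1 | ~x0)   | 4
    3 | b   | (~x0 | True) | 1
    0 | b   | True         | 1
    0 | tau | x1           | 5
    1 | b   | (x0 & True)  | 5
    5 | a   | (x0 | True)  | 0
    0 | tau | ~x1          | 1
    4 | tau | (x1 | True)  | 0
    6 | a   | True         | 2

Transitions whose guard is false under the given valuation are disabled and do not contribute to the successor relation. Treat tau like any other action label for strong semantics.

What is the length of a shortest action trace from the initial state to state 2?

BFS to 2:
  Layer 0: {0}
  Layer 1: {1,6}
  Layer 2: {2,3,5}
2 enters at depth 2; path a·a

Answer: 2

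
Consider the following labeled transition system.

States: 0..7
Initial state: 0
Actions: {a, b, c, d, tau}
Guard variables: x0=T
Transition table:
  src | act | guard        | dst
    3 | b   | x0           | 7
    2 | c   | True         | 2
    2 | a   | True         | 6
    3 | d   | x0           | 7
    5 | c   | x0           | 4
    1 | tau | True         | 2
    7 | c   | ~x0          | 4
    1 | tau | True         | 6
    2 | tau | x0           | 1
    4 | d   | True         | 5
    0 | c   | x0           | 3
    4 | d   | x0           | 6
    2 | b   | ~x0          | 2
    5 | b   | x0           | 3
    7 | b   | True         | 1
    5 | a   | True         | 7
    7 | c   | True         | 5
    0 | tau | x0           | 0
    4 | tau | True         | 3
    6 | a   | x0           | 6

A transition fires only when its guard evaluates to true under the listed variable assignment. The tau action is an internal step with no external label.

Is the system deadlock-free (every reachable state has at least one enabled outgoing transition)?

Reachable = {0,1,2,3,4,5,6,7}
  0: c→3  tau→0  [2 exit(s)]
  1: tau→2  tau→6  [2 exit(s)]
  2: a→6  c→2  tau→1  [3 exit(s)]
  3: b→7  d→7  [2 exit(s)]
  4: d→5  d→6  tau→3  [3 exit(s)]
  5: a→7  b→3  c→4  [3 exit(s)]
  6: a→6  [1 exit(s)]
  7: b→1  c→5  [2 exit(s)]

Answer: DEADLOCK-FREE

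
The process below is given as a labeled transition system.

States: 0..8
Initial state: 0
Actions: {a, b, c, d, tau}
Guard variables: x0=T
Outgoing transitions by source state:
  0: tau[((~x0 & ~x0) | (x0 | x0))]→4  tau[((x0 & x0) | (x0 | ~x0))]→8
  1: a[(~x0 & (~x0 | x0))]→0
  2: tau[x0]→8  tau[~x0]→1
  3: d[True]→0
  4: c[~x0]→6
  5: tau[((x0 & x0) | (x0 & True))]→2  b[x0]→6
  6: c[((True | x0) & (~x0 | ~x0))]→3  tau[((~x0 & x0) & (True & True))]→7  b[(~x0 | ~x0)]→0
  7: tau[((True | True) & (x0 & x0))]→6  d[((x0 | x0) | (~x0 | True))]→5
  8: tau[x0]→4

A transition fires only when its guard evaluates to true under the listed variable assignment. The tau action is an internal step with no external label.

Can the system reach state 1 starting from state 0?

Guard filter leaves 9 enabled edge(s).
L0 = {0}
L1 = {4,8}  cumulative {0,4,8}
R = {0,4,8}

Answer: UNREACHABLE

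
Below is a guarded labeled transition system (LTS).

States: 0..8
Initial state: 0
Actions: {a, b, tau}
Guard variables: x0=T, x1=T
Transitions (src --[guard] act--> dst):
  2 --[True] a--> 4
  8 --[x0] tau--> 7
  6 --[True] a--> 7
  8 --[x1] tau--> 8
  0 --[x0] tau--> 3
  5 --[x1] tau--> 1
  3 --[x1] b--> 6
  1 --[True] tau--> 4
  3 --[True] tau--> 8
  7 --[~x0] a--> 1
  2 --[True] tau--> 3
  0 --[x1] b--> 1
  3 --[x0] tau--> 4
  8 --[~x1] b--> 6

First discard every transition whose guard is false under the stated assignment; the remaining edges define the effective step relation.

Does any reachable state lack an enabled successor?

Answer: DEADLOCK at state 4

Analysis:
Reachable = {0,1,3,4,6,7,8}
  0: b→1  tau→3  [2 out]
  1: tau→4  [1 out]
  3: b→6  tau→4  tau→8  [3 out]
  4: ∅  [deadlock]
  6: a→7  [1 out]
  7: ∅  [deadlock]
  8: tau→7  tau→8  [2 out]
witness 4: tau·tau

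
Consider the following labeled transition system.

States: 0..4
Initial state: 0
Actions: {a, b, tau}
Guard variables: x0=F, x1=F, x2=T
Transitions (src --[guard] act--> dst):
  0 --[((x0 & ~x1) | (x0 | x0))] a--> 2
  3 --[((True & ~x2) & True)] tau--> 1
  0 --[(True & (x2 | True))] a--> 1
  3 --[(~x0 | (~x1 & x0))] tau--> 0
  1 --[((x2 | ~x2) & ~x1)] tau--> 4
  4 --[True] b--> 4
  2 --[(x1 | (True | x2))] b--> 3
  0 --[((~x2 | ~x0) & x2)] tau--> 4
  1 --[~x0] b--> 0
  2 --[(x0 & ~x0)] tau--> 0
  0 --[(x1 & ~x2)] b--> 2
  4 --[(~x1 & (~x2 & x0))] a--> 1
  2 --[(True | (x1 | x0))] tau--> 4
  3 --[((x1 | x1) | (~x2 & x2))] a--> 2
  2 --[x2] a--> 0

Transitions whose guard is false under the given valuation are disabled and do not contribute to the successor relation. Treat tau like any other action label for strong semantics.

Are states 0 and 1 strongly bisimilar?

Answer: NOT BISIMILAR

Trace:
Refine partition for ~:
  round 0: {{0,1,2,3,4}}
  round 1: {{0},{1},{2},{3},{4}}
stable after 2 split(s): 5 block(s)
[0]={0}  [1]={1}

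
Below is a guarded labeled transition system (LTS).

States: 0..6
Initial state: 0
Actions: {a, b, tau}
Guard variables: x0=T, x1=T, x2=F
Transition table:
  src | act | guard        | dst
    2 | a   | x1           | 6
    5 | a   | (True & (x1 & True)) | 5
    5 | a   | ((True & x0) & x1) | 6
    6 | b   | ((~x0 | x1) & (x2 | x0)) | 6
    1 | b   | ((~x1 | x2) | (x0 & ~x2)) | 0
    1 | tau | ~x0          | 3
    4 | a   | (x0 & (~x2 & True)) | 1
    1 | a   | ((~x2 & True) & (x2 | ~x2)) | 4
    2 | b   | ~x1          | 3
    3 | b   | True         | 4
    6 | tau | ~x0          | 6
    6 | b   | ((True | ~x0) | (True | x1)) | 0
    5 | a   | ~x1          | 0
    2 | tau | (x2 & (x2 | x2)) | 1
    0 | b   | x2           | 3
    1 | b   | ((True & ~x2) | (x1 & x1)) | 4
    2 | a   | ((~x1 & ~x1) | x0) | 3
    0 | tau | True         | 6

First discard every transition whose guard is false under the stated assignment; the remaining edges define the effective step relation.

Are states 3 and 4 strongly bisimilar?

Bisimulation quotient by refinement:
  π0 = {{0,1,2,3,4,5,6}}
  π1 = {{0},{1},{2,4,5},{3,6}}
  π2 = {{0},{1},{2},{3},{4},{5},{6}}
stable after 3 split(s): 7 block(s)
class of 3: {3}; class of 4: {4}

Answer: NOT BISIMILAR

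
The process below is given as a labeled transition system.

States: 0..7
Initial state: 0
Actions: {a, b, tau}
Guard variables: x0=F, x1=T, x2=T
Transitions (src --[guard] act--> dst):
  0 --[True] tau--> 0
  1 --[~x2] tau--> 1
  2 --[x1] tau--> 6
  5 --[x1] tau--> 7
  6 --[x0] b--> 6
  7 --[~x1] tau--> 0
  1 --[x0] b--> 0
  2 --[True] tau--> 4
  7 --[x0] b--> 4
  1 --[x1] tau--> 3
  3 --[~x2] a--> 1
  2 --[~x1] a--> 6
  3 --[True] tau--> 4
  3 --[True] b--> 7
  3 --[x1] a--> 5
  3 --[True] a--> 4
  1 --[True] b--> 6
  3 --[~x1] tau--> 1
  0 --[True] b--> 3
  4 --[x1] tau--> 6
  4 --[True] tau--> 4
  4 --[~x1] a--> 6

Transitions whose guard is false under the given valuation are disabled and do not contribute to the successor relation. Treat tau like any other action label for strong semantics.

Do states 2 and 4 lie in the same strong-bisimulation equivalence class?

Compute ~ classes (split until stable):
  π0 = {{0,1,2,3,4,5,6,7}}
  π1 = {{0,1},{2,4,5},{3},{6,7}}
  π2 = {{0},{1},{2,4},{3},{5},{6,7}}
6 equivalence class(es) (converged in 3)
class of 2: {2,4}; class of 4: {2,4}

Answer: BISIMILAR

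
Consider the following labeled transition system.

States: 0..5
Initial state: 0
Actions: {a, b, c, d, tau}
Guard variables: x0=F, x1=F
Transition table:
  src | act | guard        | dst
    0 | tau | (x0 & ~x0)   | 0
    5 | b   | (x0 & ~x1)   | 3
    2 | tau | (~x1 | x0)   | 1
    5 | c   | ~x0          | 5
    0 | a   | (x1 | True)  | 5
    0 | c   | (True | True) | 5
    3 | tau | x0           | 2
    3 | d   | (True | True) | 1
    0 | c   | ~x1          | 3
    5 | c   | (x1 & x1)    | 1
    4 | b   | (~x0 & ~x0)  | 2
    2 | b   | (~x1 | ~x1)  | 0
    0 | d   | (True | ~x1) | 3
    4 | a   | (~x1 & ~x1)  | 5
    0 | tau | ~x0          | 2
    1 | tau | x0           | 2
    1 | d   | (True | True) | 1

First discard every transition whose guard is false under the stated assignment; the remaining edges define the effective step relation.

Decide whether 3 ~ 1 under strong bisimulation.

Answer: BISIMILAR

Trace:
Compute ~ classes (split until stable):
  π0 = {{0,1,2,3,4,5}}
  π1 = {{0},{1,3},{2},{4},{5}}
Fixed point at round 2; 5 class(es).
[3]={1,3}  [1]={1,3}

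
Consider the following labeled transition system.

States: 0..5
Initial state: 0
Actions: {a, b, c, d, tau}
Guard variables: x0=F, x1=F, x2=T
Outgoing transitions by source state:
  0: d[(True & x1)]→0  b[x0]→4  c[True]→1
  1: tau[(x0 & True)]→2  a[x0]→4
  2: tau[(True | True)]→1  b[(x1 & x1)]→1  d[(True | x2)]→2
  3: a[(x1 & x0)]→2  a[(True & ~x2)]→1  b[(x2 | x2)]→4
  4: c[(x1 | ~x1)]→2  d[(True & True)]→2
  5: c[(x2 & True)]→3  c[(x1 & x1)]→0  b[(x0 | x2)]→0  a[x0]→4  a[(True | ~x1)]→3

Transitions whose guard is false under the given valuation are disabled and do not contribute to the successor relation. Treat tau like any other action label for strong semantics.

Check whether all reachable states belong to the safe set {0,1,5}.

Answer: INVARIANT HOLDS

Analysis:
Inv-set: {0,1,5}
Reach set: {0,1}
  0: ok
  1: ok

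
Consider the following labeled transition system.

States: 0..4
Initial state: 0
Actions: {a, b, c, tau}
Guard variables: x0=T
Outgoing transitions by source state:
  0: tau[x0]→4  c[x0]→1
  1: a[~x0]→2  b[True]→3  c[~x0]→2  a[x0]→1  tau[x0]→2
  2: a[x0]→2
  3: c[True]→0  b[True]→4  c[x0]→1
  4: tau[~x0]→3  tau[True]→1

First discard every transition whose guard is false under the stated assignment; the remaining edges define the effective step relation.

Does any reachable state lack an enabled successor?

Reachable = {0,1,2,3,4}
  0: c→1  tau→4  [2 exit(s)]
  1: a→1  b→3  tau→2  [3 exit(s)]
  2: a→2  [1 exit(s)]
  3: b→4  c→0  c→1  [3 exit(s)]
  4: tau→1  [1 exit(s)]

Answer: DEADLOCK-FREE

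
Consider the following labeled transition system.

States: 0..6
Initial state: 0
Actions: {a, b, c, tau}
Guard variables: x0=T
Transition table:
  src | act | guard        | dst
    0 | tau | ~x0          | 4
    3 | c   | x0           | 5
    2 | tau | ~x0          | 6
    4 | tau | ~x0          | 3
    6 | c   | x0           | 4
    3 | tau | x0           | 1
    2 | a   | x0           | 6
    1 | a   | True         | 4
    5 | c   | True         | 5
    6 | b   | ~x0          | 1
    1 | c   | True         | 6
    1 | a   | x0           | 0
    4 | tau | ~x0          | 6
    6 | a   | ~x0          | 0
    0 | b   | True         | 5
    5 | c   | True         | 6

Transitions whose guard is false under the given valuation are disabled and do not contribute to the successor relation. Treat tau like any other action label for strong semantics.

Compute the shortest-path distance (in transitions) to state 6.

BFS to 6:
  depth 0: {0}
  depth 1: {5}
  depth 2: {6}
6 enters at depth 2; path b·c

Answer: 2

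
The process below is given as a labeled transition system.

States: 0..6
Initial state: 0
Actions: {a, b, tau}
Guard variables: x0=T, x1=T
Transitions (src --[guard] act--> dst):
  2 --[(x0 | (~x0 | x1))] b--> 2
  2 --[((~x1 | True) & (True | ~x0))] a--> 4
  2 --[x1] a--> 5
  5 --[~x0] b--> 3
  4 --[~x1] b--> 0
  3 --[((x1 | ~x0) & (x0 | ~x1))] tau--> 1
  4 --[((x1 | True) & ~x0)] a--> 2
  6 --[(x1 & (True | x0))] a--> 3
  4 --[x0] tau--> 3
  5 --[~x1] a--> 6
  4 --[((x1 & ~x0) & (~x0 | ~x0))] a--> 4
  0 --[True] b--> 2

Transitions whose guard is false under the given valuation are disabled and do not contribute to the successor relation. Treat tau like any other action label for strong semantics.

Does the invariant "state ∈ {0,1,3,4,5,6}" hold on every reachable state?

Answer: INVARIANT VIOLATED at state 2

Working:
Allowed set {0,1,3,4,5,6}
R = {0,1,2,3,4,5}
  0: ✓
  1: ✓
  2: VIOLATES
  3: ✓
  4: ✓
  5: ✓
reach 2 via b — violates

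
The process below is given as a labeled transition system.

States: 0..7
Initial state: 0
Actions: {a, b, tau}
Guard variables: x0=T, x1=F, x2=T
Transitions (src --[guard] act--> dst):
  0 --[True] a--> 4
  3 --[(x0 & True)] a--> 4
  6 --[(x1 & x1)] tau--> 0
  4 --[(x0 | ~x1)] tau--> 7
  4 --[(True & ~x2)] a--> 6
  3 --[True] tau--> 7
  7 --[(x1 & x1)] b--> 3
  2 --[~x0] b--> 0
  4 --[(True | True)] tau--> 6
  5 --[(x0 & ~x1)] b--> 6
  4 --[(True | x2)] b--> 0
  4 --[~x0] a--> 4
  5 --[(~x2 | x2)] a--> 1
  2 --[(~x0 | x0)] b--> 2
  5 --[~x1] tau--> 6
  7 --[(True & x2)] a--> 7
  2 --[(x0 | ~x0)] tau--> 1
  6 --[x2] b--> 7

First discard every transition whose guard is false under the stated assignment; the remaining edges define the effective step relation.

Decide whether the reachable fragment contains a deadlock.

R = {0,4,6,7}
  0: a→4  [deg 1]
  4: b→0  tau→6  tau→7  [deg 3]
  6: b→7  [deg 1]
  7: a→7  [deg 1]

Answer: DEADLOCK-FREE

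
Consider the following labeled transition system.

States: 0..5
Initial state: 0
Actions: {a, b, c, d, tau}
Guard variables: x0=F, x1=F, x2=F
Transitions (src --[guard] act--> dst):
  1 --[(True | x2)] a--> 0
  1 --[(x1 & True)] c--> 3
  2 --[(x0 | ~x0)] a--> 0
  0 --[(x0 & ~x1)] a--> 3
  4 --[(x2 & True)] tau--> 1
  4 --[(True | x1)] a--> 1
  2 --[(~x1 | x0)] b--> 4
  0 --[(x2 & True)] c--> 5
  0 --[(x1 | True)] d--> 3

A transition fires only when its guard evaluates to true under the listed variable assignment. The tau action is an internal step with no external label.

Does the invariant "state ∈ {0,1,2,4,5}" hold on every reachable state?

Safe = {0,1,2,4,5}
R = {0,3}
  0: ok
  3: ✗ unsafe
witness against invariant: d → 3

Answer: INVARIANT VIOLATED at state 3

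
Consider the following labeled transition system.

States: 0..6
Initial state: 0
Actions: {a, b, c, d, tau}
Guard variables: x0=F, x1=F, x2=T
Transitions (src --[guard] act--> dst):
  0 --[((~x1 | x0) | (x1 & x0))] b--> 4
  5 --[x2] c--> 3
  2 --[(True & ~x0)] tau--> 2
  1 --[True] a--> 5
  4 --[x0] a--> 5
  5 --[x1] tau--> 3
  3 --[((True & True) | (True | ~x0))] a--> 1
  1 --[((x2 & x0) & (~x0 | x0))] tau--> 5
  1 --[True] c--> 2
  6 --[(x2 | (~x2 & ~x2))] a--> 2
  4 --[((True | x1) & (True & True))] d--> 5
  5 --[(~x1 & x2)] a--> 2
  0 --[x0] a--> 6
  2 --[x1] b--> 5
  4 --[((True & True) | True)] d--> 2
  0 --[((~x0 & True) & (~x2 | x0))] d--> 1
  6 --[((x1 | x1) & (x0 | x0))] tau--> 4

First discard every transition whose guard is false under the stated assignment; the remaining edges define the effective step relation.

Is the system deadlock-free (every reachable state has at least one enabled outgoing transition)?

R = {0,1,2,3,4,5}
  0: b→4  [1 exit(s)]
  1: a→5  c→2  [2 exit(s)]
  2: tau→2  [1 exit(s)]
  3: a→1  [1 exit(s)]
  4: d→2  d→5  [2 exit(s)]
  5: a→2  c→3  [2 exit(s)]

Answer: DEADLOCK-FREE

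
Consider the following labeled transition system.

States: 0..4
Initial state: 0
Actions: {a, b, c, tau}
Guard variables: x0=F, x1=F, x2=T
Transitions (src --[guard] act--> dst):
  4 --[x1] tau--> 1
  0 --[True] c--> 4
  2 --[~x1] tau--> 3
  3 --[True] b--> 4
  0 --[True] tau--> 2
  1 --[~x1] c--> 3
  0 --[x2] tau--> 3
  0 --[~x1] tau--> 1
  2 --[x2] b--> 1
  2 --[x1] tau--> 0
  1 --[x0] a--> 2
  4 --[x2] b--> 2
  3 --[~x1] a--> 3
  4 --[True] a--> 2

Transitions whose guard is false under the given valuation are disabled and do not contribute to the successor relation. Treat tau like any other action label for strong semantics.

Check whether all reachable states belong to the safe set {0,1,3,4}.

Allowed set {0,1,3,4}
Reachable = {0,1,2,3,4}
  0: safe
  1: safe
  2: VIOLATES
  3: safe
  4: safe
reach 2 via tau — violates

Answer: INVARIANT VIOLATED at state 2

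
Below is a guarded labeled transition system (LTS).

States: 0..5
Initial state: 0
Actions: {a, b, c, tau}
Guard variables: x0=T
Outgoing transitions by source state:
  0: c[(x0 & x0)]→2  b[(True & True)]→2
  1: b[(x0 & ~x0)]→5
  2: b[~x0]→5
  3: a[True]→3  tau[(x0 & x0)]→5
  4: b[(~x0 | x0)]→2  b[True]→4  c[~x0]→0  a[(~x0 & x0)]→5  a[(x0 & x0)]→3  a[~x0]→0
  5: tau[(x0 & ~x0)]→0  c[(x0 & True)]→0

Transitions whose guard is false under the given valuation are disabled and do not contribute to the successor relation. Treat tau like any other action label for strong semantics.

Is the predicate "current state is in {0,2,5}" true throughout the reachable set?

Answer: INVARIANT HOLDS

Analysis:
Safe = {0,2,5}
Reachable = {0,2}
  0: safe
  2: safe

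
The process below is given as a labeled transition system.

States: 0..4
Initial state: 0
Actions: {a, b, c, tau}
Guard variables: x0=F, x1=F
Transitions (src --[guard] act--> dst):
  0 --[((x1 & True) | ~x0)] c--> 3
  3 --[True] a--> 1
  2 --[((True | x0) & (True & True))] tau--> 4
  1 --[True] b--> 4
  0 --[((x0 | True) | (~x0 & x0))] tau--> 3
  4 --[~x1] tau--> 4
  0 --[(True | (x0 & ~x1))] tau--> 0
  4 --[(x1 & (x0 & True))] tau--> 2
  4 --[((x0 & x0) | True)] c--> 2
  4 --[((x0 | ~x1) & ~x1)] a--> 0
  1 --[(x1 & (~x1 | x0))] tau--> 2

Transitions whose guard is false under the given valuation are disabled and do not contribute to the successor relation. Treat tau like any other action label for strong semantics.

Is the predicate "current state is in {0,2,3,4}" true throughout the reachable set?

Answer: INVARIANT VIOLATED at state 1

Analysis:
Inv-set: {0,2,3,4}
R = {0,1,2,3,4}
  0: safe
  1: ✗ unsafe
  2: safe
  3: safe
  4: safe
reach 1 via c·a — violates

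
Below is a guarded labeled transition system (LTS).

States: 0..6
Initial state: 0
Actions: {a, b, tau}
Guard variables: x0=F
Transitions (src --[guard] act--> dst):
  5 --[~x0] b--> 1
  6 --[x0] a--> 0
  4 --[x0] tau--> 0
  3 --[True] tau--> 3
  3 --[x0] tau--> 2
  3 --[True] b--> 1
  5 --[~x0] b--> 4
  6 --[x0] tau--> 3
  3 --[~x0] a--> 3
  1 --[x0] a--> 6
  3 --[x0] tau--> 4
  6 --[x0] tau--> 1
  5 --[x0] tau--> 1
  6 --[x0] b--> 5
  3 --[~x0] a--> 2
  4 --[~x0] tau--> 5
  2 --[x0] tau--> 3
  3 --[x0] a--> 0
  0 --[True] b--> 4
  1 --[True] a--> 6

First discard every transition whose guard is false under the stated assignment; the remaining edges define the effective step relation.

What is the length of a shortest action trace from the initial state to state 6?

Answer: 4

Trace:
Layered search for 6:
  Layer 0: {0}
  Layer 1: {4}
  Layer 2: {5}
  Layer 3: {1}
  Layer 4: {6}
depth(6)=4, e.g. b·tau·b·a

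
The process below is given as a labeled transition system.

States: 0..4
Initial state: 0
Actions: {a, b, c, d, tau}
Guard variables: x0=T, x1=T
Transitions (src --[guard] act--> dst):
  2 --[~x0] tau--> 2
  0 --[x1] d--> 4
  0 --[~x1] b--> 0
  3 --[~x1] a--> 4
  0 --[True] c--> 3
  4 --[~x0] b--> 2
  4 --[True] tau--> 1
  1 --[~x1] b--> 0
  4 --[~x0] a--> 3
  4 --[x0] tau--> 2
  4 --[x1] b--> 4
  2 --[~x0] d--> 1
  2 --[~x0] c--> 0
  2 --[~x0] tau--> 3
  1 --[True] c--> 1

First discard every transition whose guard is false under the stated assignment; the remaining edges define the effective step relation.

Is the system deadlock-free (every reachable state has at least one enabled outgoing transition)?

Reachable = {0,1,2,3,4}
  0: c→3  d→4  [deg 2]
  1: c→1  [deg 1]
  2: ∅  [STUCK]
  3: ∅  [STUCK]
  4: b→4  tau→1  tau→2  [deg 3]
Path to 2: d·tau

Answer: DEADLOCK at state 2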